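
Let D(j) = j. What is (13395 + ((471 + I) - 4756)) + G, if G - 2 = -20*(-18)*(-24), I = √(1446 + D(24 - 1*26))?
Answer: 510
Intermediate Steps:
I = 38 (I = √(1446 + (24 - 1*26)) = √(1446 + (24 - 26)) = √(1446 - 2) = √1444 = 38)
G = -8638 (G = 2 - 20*(-18)*(-24) = 2 + 360*(-24) = 2 - 8640 = -8638)
(13395 + ((471 + I) - 4756)) + G = (13395 + ((471 + 38) - 4756)) - 8638 = (13395 + (509 - 4756)) - 8638 = (13395 - 4247) - 8638 = 9148 - 8638 = 510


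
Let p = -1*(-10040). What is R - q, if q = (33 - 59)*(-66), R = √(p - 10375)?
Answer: -1716 + I*√335 ≈ -1716.0 + 18.303*I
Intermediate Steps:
p = 10040
R = I*√335 (R = √(10040 - 10375) = √(-335) = I*√335 ≈ 18.303*I)
q = 1716 (q = -26*(-66) = 1716)
R - q = I*√335 - 1*1716 = I*√335 - 1716 = -1716 + I*√335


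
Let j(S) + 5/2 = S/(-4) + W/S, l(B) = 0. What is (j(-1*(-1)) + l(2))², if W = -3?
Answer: 529/16 ≈ 33.063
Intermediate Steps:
j(S) = -5/2 - 3/S - S/4 (j(S) = -5/2 + (S/(-4) - 3/S) = -5/2 + (S*(-¼) - 3/S) = -5/2 + (-S/4 - 3/S) = -5/2 + (-3/S - S/4) = -5/2 - 3/S - S/4)
(j(-1*(-1)) + l(2))² = ((-12 - (-1*(-1))*(10 - 1*(-1)))/(4*((-1*(-1)))) + 0)² = ((¼)*(-12 - 1*1*(10 + 1))/1 + 0)² = ((¼)*1*(-12 - 1*1*11) + 0)² = ((¼)*1*(-12 - 11) + 0)² = ((¼)*1*(-23) + 0)² = (-23/4 + 0)² = (-23/4)² = 529/16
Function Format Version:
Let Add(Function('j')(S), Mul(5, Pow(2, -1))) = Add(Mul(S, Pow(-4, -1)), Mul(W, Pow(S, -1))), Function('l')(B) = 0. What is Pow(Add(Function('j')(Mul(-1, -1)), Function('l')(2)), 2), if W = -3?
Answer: Rational(529, 16) ≈ 33.063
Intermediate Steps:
Function('j')(S) = Add(Rational(-5, 2), Mul(-3, Pow(S, -1)), Mul(Rational(-1, 4), S)) (Function('j')(S) = Add(Rational(-5, 2), Add(Mul(S, Pow(-4, -1)), Mul(-3, Pow(S, -1)))) = Add(Rational(-5, 2), Add(Mul(S, Rational(-1, 4)), Mul(-3, Pow(S, -1)))) = Add(Rational(-5, 2), Add(Mul(Rational(-1, 4), S), Mul(-3, Pow(S, -1)))) = Add(Rational(-5, 2), Add(Mul(-3, Pow(S, -1)), Mul(Rational(-1, 4), S))) = Add(Rational(-5, 2), Mul(-3, Pow(S, -1)), Mul(Rational(-1, 4), S)))
Pow(Add(Function('j')(Mul(-1, -1)), Function('l')(2)), 2) = Pow(Add(Mul(Rational(1, 4), Pow(Mul(-1, -1), -1), Add(-12, Mul(-1, Mul(-1, -1), Add(10, Mul(-1, -1))))), 0), 2) = Pow(Add(Mul(Rational(1, 4), Pow(1, -1), Add(-12, Mul(-1, 1, Add(10, 1)))), 0), 2) = Pow(Add(Mul(Rational(1, 4), 1, Add(-12, Mul(-1, 1, 11))), 0), 2) = Pow(Add(Mul(Rational(1, 4), 1, Add(-12, -11)), 0), 2) = Pow(Add(Mul(Rational(1, 4), 1, -23), 0), 2) = Pow(Add(Rational(-23, 4), 0), 2) = Pow(Rational(-23, 4), 2) = Rational(529, 16)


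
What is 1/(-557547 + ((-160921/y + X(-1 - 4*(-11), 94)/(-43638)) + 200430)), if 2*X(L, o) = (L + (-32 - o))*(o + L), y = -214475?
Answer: -18718520100/6684685259215279 ≈ -2.8002e-6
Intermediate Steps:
X(L, o) = (L + o)*(-32 + L - o)/2 (X(L, o) = ((L + (-32 - o))*(o + L))/2 = ((-32 + L - o)*(L + o))/2 = ((L + o)*(-32 + L - o))/2 = (L + o)*(-32 + L - o)/2)
1/(-557547 + ((-160921/y + X(-1 - 4*(-11), 94)/(-43638)) + 200430)) = 1/(-557547 + ((-160921/(-214475) + ((-1 - 4*(-11))²/2 - 16*(-1 - 4*(-11)) - 16*94 - ½*94²)/(-43638)) + 200430)) = 1/(-557547 + ((-160921*(-1/214475) + ((-1 + 44)²/2 - 16*(-1 + 44) - 1504 - ½*8836)*(-1/43638)) + 200430)) = 1/(-557547 + ((160921/214475 + ((½)*43² - 16*43 - 1504 - 4418)*(-1/43638)) + 200430)) = 1/(-557547 + ((160921/214475 + ((½)*1849 - 688 - 1504 - 4418)*(-1/43638)) + 200430)) = 1/(-557547 + ((160921/214475 + (1849/2 - 688 - 1504 - 4418)*(-1/43638)) + 200430)) = 1/(-557547 + ((160921/214475 - 11371/2*(-1/43638)) + 200430)) = 1/(-557547 + ((160921/214475 + 11371/87276) + 200430)) = 1/(-557547 + (16483336421/18718520100 + 200430)) = 1/(-557547 + 3751769466979421/18718520100) = 1/(-6684685259215279/18718520100) = -18718520100/6684685259215279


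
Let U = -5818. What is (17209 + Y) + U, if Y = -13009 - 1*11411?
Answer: -13029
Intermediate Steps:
Y = -24420 (Y = -13009 - 11411 = -24420)
(17209 + Y) + U = (17209 - 24420) - 5818 = -7211 - 5818 = -13029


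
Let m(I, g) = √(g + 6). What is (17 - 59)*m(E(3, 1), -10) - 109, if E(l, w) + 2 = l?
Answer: -109 - 84*I ≈ -109.0 - 84.0*I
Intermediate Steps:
E(l, w) = -2 + l
m(I, g) = √(6 + g)
(17 - 59)*m(E(3, 1), -10) - 109 = (17 - 59)*√(6 - 10) - 109 = -84*I - 109 = -109 - 84*I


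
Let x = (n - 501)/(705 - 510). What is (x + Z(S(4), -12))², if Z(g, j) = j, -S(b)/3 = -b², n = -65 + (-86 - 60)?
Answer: 9314704/38025 ≈ 244.96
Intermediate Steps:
n = -211 (n = -65 - 146 = -211)
S(b) = 3*b² (S(b) = -(-3)*b² = 3*b²)
x = -712/195 (x = (-211 - 501)/(705 - 510) = -712/195 ≈ -3.6513)
(x + Z(S(4), -12))² = (-712/195 - 12)² = (-3052/195)² = 9314704/38025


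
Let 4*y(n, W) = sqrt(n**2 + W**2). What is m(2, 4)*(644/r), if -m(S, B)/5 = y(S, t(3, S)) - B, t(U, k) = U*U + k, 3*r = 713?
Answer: 1680/31 - 525*sqrt(5)/31 ≈ 16.325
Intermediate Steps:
r = 713/3 (r = (1/3)*713 = 713/3 ≈ 237.67)
t(U, k) = k + U**2 (t(U, k) = U**2 + k = k + U**2)
y(n, W) = sqrt(W**2 + n**2)/4 (y(n, W) = sqrt(n**2 + W**2)/4 = sqrt(W**2 + n**2)/4)
m(S, B) = 5*B - 5*sqrt(S**2 + (9 + S)**2)/4 (m(S, B) = -5*(sqrt((S + 3**2)**2 + S**2)/4 - B) = -5*(sqrt((S + 9)**2 + S**2)/4 - B) = -5*(sqrt((9 + S)**2 + S**2)/4 - B) = -5*(sqrt(S**2 + (9 + S)**2)/4 - B) = -5*(-B + sqrt(S**2 + (9 + S)**2)/4) = 5*B - 5*sqrt(S**2 + (9 + S)**2)/4)
m(2, 4)*(644/r) = (5*4 - 5*sqrt(2**2 + (9 + 2)**2)/4)*(644/(713/3)) = (20 - 5*sqrt(4 + 11**2)/4)*(644*(3/713)) = (20 - 5*sqrt(4 + 121)/4)*(84/31) = (20 - 25*sqrt(5)/4)*(84/31) = 1680/31 - 525*sqrt(5)/31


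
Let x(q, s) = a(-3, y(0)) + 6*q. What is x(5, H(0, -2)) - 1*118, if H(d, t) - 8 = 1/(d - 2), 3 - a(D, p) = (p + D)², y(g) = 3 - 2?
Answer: -89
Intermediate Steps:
y(g) = 1
a(D, p) = 3 - (D + p)² (a(D, p) = 3 - (p + D)² = 3 - (D + p)²)
H(d, t) = 8 + 1/(-2 + d) (H(d, t) = 8 + 1/(d - 2) = 8 + 1/(-2 + d))
x(q, s) = -1 + 6*q (x(q, s) = (3 - (-3 + 1)²) + 6*q = (3 - 1*(-2)²) + 6*q = (3 - 1*4) + 6*q = (3 - 4) + 6*q = -1 + 6*q)
x(5, H(0, -2)) - 1*118 = (-1 + 6*5) - 1*118 = (-1 + 30) - 118 = 29 - 118 = -89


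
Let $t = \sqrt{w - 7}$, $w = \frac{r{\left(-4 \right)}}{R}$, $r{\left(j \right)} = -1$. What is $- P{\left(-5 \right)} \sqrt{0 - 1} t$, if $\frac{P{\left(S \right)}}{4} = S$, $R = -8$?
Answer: $- 5 \sqrt{110} \approx -52.44$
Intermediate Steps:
$P{\left(S \right)} = 4 S$
$w = \frac{1}{8}$ ($w = - \frac{1}{-8} = \left(-1\right) \left(- \frac{1}{8}\right) = \frac{1}{8} \approx 0.125$)
$t = \frac{i \sqrt{110}}{4}$ ($t = \sqrt{\frac{1}{8} - 7} = \sqrt{- \frac{55}{8}} = \frac{i \sqrt{110}}{4} \approx 2.622 i$)
$- P{\left(-5 \right)} \sqrt{0 - 1} t = - 4 \left(-5\right) \sqrt{0 - 1} \frac{i \sqrt{110}}{4} = - - 20 \sqrt{-1} \frac{i \sqrt{110}}{4} = - - 20 i \frac{i \sqrt{110}}{4} = - 5 \sqrt{110}$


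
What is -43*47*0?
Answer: 0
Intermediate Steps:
-43*47*0 = -2021*0 = 0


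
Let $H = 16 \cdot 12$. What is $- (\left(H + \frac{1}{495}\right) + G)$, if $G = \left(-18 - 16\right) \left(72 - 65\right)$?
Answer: $\frac{22769}{495} \approx 45.998$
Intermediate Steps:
$H = 192$
$G = -238$ ($G = \left(-34\right) 7 = -238$)
$- (\left(H + \frac{1}{495}\right) + G) = - (\left(192 + \frac{1}{495}\right) - 238) = - (\frac{95041}{495} - 238) = \left(-1\right) \left(- \frac{22769}{495}\right) = \frac{22769}{495}$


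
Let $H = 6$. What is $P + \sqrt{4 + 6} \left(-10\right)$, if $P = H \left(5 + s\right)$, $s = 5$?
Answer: $60 - 10 \sqrt{10} \approx 28.377$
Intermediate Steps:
$P = 60$ ($P = 6 \left(5 + 5\right) = 6 \cdot 10 = 60$)
$P + \sqrt{4 + 6} \left(-10\right) = 60 + \sqrt{4 + 6} \left(-10\right) = 60 + \sqrt{10} \left(-10\right) = 60 - 10 \sqrt{10}$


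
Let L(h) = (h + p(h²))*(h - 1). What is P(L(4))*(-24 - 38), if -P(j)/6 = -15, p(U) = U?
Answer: -5580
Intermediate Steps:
L(h) = (-1 + h)*(h + h²) (L(h) = (h + h²)*(h - 1) = (h + h²)*(-1 + h) = (-1 + h)*(h + h²))
P(j) = 90 (P(j) = -6*(-15) = 90)
P(L(4))*(-24 - 38) = 90*(-24 - 38) = 90*(-62) = -5580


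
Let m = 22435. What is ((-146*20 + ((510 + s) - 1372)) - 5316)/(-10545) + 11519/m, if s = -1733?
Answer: 72892268/47315415 ≈ 1.5406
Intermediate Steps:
((-146*20 + ((510 + s) - 1372)) - 5316)/(-10545) + 11519/m = ((-146*20 + ((510 - 1733) - 1372)) - 5316)/(-10545) + 11519/22435 = ((-2920 + (-1223 - 1372)) - 5316)*(-1/10545) + 11519*(1/22435) = ((-2920 - 2595) - 5316)*(-1/10545) + 11519/22435 = (-5515 - 5316)*(-1/10545) + 11519/22435 = -10831*(-1/10545) + 11519/22435 = 10831/10545 + 11519/22435 = 72892268/47315415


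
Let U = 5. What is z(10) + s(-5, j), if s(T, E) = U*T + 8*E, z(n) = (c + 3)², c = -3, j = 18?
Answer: 119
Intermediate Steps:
z(n) = 0 (z(n) = (-3 + 3)² = 0² = 0)
s(T, E) = 5*T + 8*E
z(10) + s(-5, j) = 0 + (5*(-5) + 8*18) = 0 + (-25 + 144) = 0 + 119 = 119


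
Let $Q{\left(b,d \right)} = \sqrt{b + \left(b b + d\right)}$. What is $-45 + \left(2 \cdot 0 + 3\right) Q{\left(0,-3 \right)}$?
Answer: $-45 + 3 i \sqrt{3} \approx -45.0 + 5.1962 i$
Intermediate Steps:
$Q{\left(b,d \right)} = \sqrt{b + d + b^{2}}$ ($Q{\left(b,d \right)} = \sqrt{b + \left(b^{2} + d\right)} = \sqrt{b + \left(d + b^{2}\right)} = \sqrt{b + d + b^{2}}$)
$-45 + \left(2 \cdot 0 + 3\right) Q{\left(0,-3 \right)} = -45 + \left(2 \cdot 0 + 3\right) \sqrt{0 - 3 + 0^{2}} = -45 + \left(0 + 3\right) \sqrt{0 - 3 + 0} = -45 + 3 \sqrt{-3} = -45 + 3 i \sqrt{3}$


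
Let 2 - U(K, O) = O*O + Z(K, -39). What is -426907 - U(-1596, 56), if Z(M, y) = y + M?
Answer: -425408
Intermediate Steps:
Z(M, y) = M + y
U(K, O) = 41 - K - O**2 (U(K, O) = 2 - (O*O + (K - 39)) = 2 - (O**2 + (-39 + K)) = 2 - (-39 + K + O**2) = 2 + (39 - K - O**2) = 41 - K - O**2)
-426907 - U(-1596, 56) = -426907 - (41 - 1*(-1596) - 1*56**2) = -426907 - (41 + 1596 - 1*3136) = -426907 - (41 + 1596 - 3136) = -426907 - 1*(-1499) = -426907 + 1499 = -425408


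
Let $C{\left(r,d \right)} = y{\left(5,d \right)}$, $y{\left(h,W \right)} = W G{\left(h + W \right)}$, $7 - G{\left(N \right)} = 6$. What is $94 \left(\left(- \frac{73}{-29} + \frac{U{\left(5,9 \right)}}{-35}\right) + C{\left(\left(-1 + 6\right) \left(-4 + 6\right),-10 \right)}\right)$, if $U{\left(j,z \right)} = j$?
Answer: $- \frac{145512}{203} \approx -716.81$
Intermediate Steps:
$G{\left(N \right)} = 1$ ($G{\left(N \right)} = 7 - 6 = 1$)
$y{\left(h,W \right)} = W$ ($y{\left(h,W \right)} = W 1 = W$)
$C{\left(r,d \right)} = d$
$94 \left(\left(- \frac{73}{-29} + \frac{U{\left(5,9 \right)}}{-35}\right) + C{\left(\left(-1 + 6\right) \left(-4 + 6\right),-10 \right)}\right) = 94 \left(\left(- \frac{73}{-29} + \frac{5}{-35}\right) - 10\right) = 94 \left(\left(\left(-73\right) \left(- \frac{1}{29}\right) + 5 \left(- \frac{1}{35}\right)\right) - 10\right) = 94 \left(\left(\frac{73}{29} - \frac{1}{7}\right) - 10\right) = 94 \left(\frac{482}{203} - 10\right) = 94 \left(- \frac{1548}{203}\right) = - \frac{145512}{203}$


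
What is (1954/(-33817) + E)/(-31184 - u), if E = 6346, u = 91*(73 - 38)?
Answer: -214600728/1162256473 ≈ -0.18464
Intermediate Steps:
u = 3185 (u = 91*35 = 3185)
(1954/(-33817) + E)/(-31184 - u) = (1954/(-33817) + 6346)/(-31184 - 1*3185) = (1954*(-1/33817) + 6346)/(-31184 - 3185) = (-1954/33817 + 6346)/(-34369) = (214600728/33817)*(-1/34369) = -214600728/1162256473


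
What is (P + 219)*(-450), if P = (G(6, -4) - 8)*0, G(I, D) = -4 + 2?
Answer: -98550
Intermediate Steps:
G(I, D) = -2
P = 0 (P = (-2 - 8)*0 = -10*0 = 0)
(P + 219)*(-450) = (0 + 219)*(-450) = 219*(-450) = -98550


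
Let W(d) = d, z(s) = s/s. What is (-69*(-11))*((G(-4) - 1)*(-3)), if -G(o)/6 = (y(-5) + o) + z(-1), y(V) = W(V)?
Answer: -107019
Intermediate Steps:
z(s) = 1
y(V) = V
G(o) = 24 - 6*o (G(o) = -6*((-5 + o) + 1) = -6*(-4 + o) = 24 - 6*o)
(-69*(-11))*((G(-4) - 1)*(-3)) = (-69*(-11))*(((24 - 6*(-4)) - 1)*(-3)) = 759*(((24 + 24) - 1)*(-3)) = 759*((48 - 1)*(-3)) = 759*(47*(-3)) = 759*(-141) = -107019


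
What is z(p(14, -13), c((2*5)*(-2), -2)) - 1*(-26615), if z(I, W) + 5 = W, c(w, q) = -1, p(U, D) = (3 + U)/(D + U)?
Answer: 26609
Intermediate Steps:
p(U, D) = (3 + U)/(D + U)
z(I, W) = -5 + W
z(p(14, -13), c((2*5)*(-2), -2)) - 1*(-26615) = (-5 - 1) - 1*(-26615) = -6 + 26615 = 26609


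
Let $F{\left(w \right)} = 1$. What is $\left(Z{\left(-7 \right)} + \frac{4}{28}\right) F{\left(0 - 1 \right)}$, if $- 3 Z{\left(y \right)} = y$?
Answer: $\frac{52}{21} \approx 2.4762$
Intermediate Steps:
$Z{\left(y \right)} = - \frac{y}{3}$
$\left(Z{\left(-7 \right)} + \frac{4}{28}\right) F{\left(0 - 1 \right)} = \left(\left(- \frac{1}{3}\right) \left(-7\right) + \frac{4}{28}\right) 1 = \left(\frac{7}{3} + 4 \cdot \frac{1}{28}\right) 1 = \left(\frac{7}{3} + \frac{1}{7}\right) 1 = \frac{52}{21} \cdot 1 = \frac{52}{21}$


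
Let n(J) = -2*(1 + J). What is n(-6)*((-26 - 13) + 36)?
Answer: -30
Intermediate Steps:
n(J) = -2 - 2*J
n(-6)*((-26 - 13) + 36) = (-2 - 2*(-6))*((-26 - 13) + 36) = (-2 + 12)*(-39 + 36) = 10*(-3) = -30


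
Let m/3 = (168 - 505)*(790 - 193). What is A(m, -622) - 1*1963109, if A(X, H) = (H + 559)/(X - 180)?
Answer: -131691241040/67083 ≈ -1.9631e+6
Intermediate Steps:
m = -603567 (m = 3*((168 - 505)*(790 - 193)) = 3*(-337*597) = 3*(-201189) = -603567)
A(X, H) = (559 + H)/(-180 + X)
A(m, -622) - 1*1963109 = (559 - 622)/(-180 - 603567) - 1*1963109 = -63/(-603747) - 1963109 = -1/603747*(-63) - 1963109 = 7/67083 - 1963109 = -131691241040/67083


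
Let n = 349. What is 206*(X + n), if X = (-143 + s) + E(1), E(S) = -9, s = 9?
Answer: 42436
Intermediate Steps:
X = -143 (X = (-143 + 9) - 9 = -134 - 9 = -143)
206*(X + n) = 206*(-143 + 349) = 206*206 = 42436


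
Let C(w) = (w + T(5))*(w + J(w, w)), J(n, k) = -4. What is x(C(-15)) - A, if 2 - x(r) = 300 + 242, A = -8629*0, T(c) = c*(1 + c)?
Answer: -540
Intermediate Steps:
C(w) = (-4 + w)*(30 + w) (C(w) = (w + 5*(1 + 5))*(w - 4) = (w + 5*6)*(-4 + w) = (w + 30)*(-4 + w) = (30 + w)*(-4 + w) = (-4 + w)*(30 + w))
A = 0
x(r) = -540 (x(r) = 2 - (300 + 242) = 2 - 1*542 = 2 - 542 = -540)
x(C(-15)) - A = -540 - 1*0 = -540 + 0 = -540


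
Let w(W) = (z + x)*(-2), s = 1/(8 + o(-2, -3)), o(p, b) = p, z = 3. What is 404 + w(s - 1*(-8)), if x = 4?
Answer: 390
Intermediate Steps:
s = 1/6 (s = 1/(8 - 2) = 1/6 ≈ 0.16667)
w(W) = -14 (w(W) = (3 + 4)*(-2) = 7*(-2) = -14)
404 + w(s - 1*(-8)) = 404 - 14 = 390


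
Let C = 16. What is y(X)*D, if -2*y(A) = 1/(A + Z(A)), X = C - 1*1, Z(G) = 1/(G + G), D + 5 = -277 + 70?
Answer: 3180/451 ≈ 7.0510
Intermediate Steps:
D = -212 (D = -5 + (-277 + 70) = -5 - 207 = -212)
Z(G) = 1/(2*G)
X = 15 (X = 16 - 1*1 = 16 - 1 = 15)
y(A) = -1/(2*(A + 1/(2*A)))
y(X)*D = -1*15/(1 + 2*15²)*(-212) = -1*15/(1 + 2*225)*(-212) = -1*15/(1 + 450)*(-212) = -1*15/451*(-212) = -1*15*1/451*(-212) = -15/451*(-212) = 3180/451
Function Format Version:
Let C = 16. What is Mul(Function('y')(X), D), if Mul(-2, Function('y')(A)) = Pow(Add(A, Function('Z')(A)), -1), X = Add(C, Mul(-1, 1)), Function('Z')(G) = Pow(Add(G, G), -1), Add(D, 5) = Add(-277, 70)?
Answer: Rational(3180, 451) ≈ 7.0510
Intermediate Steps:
D = -212 (D = Add(-5, Add(-277, 70)) = Add(-5, -207) = -212)
Function('Z')(G) = Mul(Rational(1, 2), Pow(G, -1)) (Function('Z')(G) = Pow(Mul(2, G), -1) = Mul(Rational(1, 2), Pow(G, -1)))
X = 15 (X = Add(16, Mul(-1, 1)) = Add(16, -1) = 15)
Function('y')(A) = Mul(Rational(-1, 2), Pow(Add(A, Mul(Rational(1, 2), Pow(A, -1))), -1))
Mul(Function('y')(X), D) = Mul(Mul(-1, 15, Pow(Add(1, Mul(2, Pow(15, 2))), -1)), -212) = Mul(Mul(-1, 15, Pow(Add(1, Mul(2, 225)), -1)), -212) = Mul(Mul(-1, 15, Pow(Add(1, 450), -1)), -212) = Mul(Mul(-1, 15, Pow(451, -1)), -212) = Mul(Mul(-1, 15, Rational(1, 451)), -212) = Mul(Rational(-15, 451), -212) = Rational(3180, 451)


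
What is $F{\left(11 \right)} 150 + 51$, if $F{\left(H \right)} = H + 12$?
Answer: $3501$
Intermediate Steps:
$F{\left(H \right)} = 12 + H$
$F{\left(11 \right)} 150 + 51 = \left(12 + 11\right) 150 + 51 = 23 \cdot 150 + 51 = 3450 + 51 = 3501$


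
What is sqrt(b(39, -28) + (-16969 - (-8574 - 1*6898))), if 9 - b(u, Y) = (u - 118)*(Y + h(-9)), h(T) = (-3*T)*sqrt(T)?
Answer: sqrt(-3700 + 6399*I) ≈ 42.963 + 74.47*I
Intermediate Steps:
h(T) = -3*T**(3/2)
b(u, Y) = 9 - (-118 + u)*(Y + 81*I) (b(u, Y) = 9 - (u - 118)*(Y - (-81)*I) = 9 - (-118 + u)*(Y - (-81)*I) = 9 - (-118 + u)*(Y + 81*I))
sqrt(b(39, -28) + (-16969 - (-8574 - 1*6898))) = sqrt((9 + 118*(-28) + 9558*I - 1*(-28)*39 - 81*I*39) + (-16969 - (-8574 - 1*6898))) = sqrt((9 - 3304 + 9558*I + 1092 - 3159*I) + (-16969 - (-8574 - 6898))) = sqrt((-2203 + 6399*I) + (-16969 - 1*(-15472))) = sqrt((-2203 + 6399*I) + (-16969 + 15472)) = sqrt((-2203 + 6399*I) - 1497) = sqrt(-3700 + 6399*I)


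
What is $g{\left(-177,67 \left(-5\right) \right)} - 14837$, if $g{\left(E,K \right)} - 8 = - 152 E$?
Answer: $12075$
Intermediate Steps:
$g{\left(E,K \right)} = 8 - 152 E$
$g{\left(-177,67 \left(-5\right) \right)} - 14837 = \left(8 - -26904\right) - 14837 = \left(8 + 26904\right) - 14837 = 26912 - 14837 = 12075$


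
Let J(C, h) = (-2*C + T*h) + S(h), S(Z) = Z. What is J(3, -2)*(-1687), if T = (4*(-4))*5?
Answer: -256424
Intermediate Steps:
T = -80 (T = -16*5 = -80)
J(C, h) = -79*h - 2*C (J(C, h) = (-2*C - 80*h) + h = (-80*h - 2*C) + h = -79*h - 2*C)
J(3, -2)*(-1687) = (-79*(-2) - 2*3)*(-1687) = (158 - 6)*(-1687) = 152*(-1687) = -256424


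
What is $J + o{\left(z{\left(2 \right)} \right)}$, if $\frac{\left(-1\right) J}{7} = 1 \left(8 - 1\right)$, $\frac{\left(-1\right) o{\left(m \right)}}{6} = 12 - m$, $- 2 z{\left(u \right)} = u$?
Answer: $-127$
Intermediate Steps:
$z{\left(u \right)} = - \frac{u}{2}$
$o{\left(m \right)} = -72 + 6 m$ ($o{\left(m \right)} = - 6 \left(12 - m\right) = -72 + 6 m$)
$J = -49$ ($J = - 7 \cdot 1 \left(8 - 1\right) = - 7 \cdot 1 \cdot 7 = \left(-7\right) 7 = -49$)
$J + o{\left(z{\left(2 \right)} \right)} = -49 - \left(72 - 6 \left(\left(- \frac{1}{2}\right) 2\right)\right) = -49 + \left(-72 + 6 \left(-1\right)\right) = -49 - 78 = -127$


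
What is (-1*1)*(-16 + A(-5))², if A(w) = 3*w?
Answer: -961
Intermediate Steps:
(-1*1)*(-16 + A(-5))² = (-1*1)*(-16 + 3*(-5))² = -(-16 - 15)² = -1*(-31)² = -1*961 = -961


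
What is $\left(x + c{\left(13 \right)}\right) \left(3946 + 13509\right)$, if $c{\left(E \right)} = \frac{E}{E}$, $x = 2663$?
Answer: $46500120$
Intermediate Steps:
$c{\left(E \right)} = 1$
$\left(x + c{\left(13 \right)}\right) \left(3946 + 13509\right) = \left(2663 + 1\right) \left(3946 + 13509\right) = 2664 \cdot 17455 = 46500120$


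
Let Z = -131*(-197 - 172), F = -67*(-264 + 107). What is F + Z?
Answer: 58858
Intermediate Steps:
F = 10519 (F = -67*(-157) = 10519)
Z = 48339 (Z = -131*(-369) = 48339)
F + Z = 10519 + 48339 = 58858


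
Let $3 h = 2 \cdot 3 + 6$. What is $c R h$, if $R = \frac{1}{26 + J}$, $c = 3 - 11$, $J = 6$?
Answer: $-1$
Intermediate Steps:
$c = -8$
$h = 4$ ($h = \frac{2 \cdot 3 + 6}{3} = \frac{6 + 6}{3} = \frac{1}{3} \cdot 12 = 4$)
$R = \frac{1}{32}$ ($R = \frac{1}{26 + 6} = \frac{1}{32} \approx 0.03125$)
$c R h = \left(-8\right) \frac{1}{32} \cdot 4 = \left(- \frac{1}{4}\right) 4 = -1$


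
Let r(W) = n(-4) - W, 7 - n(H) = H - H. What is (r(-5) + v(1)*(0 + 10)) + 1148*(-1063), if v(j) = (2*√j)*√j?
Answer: -1220292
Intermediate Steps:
n(H) = 7 (n(H) = 7 - (H - H) = 7 - 1*0 = 7 + 0 = 7)
v(j) = 2*j
r(W) = 7 - W
(r(-5) + v(1)*(0 + 10)) + 1148*(-1063) = ((7 - 1*(-5)) + (2*1)*(0 + 10)) + 1148*(-1063) = ((7 + 5) + 2*10) - 1220324 = (12 + 20) - 1220324 = 32 - 1220324 = -1220292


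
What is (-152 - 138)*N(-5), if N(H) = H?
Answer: 1450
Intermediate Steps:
(-152 - 138)*N(-5) = (-152 - 138)*(-5) = -290*(-5) = 1450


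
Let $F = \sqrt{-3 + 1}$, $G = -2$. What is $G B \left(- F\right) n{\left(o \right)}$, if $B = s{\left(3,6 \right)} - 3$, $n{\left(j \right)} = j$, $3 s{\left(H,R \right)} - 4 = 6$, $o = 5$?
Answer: $\frac{10 i \sqrt{2}}{3} \approx 4.714 i$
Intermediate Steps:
$F = i \sqrt{2}$ ($F = \sqrt{-2} = i \sqrt{2} \approx 1.4142 i$)
$s{\left(H,R \right)} = \frac{10}{3}$ ($s{\left(H,R \right)} = \frac{4}{3} + \frac{1}{3} \cdot 6 = \frac{4}{3} + 2 = \frac{10}{3}$)
$B = \frac{1}{3}$ ($B = \frac{10}{3} - 3 = \frac{1}{3} \approx 0.33333$)
$G B \left(- F\right) n{\left(o \right)} = \left(-2\right) \frac{1}{3} \left(- i \sqrt{2}\right) 5 = - \frac{2 \left(- i \sqrt{2}\right)}{3} \cdot 5 = \frac{2 i \sqrt{2}}{3} \cdot 5 = \frac{10 i \sqrt{2}}{3}$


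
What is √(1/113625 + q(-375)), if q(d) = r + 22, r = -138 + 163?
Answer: 2*√674222470/7575 ≈ 6.8557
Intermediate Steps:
r = 25
q(d) = 47 (q(d) = 25 + 22 = 47)
√(1/113625 + q(-375)) = √(1/113625 + 47) = √(5340376/113625) = 2*√674222470/7575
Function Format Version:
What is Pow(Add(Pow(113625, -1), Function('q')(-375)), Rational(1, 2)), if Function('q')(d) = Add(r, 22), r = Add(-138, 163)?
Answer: Mul(Rational(2, 7575), Pow(674222470, Rational(1, 2))) ≈ 6.8557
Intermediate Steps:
r = 25
Function('q')(d) = 47 (Function('q')(d) = Add(25, 22) = 47)
Pow(Add(Pow(113625, -1), Function('q')(-375)), Rational(1, 2)) = Pow(Add(Pow(113625, -1), 47), Rational(1, 2)) = Pow(Add(Rational(1, 113625), 47), Rational(1, 2)) = Pow(Rational(5340376, 113625), Rational(1, 2)) = Mul(Rational(2, 7575), Pow(674222470, Rational(1, 2)))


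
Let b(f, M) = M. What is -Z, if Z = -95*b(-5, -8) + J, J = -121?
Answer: -639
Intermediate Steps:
Z = 639 (Z = -95*(-8) - 121 = 760 - 121 = 639)
-Z = -1*639 = -639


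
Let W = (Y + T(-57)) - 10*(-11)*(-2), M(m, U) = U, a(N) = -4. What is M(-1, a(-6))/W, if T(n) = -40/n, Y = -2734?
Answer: 114/84169 ≈ 0.0013544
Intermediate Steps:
W = -168338/57 (W = (-2734 - 40/(-57)) - 10*(-11)*(-2) = (-2734 - 40*(-1/57)) + 110*(-2) = (-2734 + 40/57) - 220 = -155798/57 - 220 = -168338/57 ≈ -2953.3)
M(-1, a(-6))/W = -4/(-168338/57) = -4*(-57/168338) = 114/84169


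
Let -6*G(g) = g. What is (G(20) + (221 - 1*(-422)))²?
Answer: 3682561/9 ≈ 4.0917e+5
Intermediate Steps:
G(g) = -g/6
(G(20) + (221 - 1*(-422)))² = (-⅙*20 + (221 - 1*(-422)))² = (-10/3 + (221 + 422))² = (-10/3 + 643)² = (1919/3)² = 3682561/9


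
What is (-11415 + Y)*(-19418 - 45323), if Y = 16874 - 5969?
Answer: 33017910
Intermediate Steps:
Y = 10905
(-11415 + Y)*(-19418 - 45323) = (-11415 + 10905)*(-19418 - 45323) = -510*(-64741) = 33017910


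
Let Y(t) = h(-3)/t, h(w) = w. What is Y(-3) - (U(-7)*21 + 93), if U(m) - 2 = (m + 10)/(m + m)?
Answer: -259/2 ≈ -129.50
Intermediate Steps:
U(m) = 2 + (10 + m)/(2*m) (U(m) = 2 + (m + 10)/(m + m) = 2 + (10 + m)/((2*m)) = 2 + (10 + m)*(1/(2*m)) = 2 + (10 + m)/(2*m))
Y(t) = -3/t
Y(-3) - (U(-7)*21 + 93) = -3/(-3) - ((5/2 + 5/(-7))*21 + 93) = -3*(-⅓) - ((5/2 + 5*(-⅐))*21 + 93) = 1 - ((5/2 - 5/7)*21 + 93) = 1 - ((25/14)*21 + 93) = 1 - (75/2 + 93) = 1 - 1*261/2 = 1 - 261/2 = -259/2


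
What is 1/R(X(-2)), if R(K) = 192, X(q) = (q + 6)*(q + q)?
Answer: 1/192 ≈ 0.0052083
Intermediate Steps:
X(q) = 2*q*(6 + q) (X(q) = (6 + q)*(2*q) = 2*q*(6 + q))
1/R(X(-2)) = 1/192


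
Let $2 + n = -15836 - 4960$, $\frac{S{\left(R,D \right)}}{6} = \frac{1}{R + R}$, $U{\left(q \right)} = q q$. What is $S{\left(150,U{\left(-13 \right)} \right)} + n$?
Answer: $- \frac{1039899}{50} \approx -20798.0$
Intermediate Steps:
$U{\left(q \right)} = q^{2}$
$S{\left(R,D \right)} = \frac{3}{R}$ ($S{\left(R,D \right)} = \frac{6}{R + R} = \frac{6}{2 R} = 6 \frac{1}{2 R} = \frac{3}{R}$)
$n = -20798$ ($n = -2 - 20796 = -20798$)
$S{\left(150,U{\left(-13 \right)} \right)} + n = \frac{3}{150} - 20798 = 3 \cdot \frac{1}{150} - 20798 = \frac{1}{50} - 20798 = - \frac{1039899}{50}$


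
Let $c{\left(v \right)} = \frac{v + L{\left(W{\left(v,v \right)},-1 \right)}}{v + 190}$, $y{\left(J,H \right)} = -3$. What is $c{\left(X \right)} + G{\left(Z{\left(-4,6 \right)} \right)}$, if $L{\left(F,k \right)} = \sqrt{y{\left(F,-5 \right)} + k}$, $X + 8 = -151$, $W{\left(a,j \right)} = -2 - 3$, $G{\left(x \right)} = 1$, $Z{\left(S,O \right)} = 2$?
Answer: $- \frac{128}{31} + \frac{2 i}{31} \approx -4.129 + 0.064516 i$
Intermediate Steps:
$W{\left(a,j \right)} = -5$ ($W{\left(a,j \right)} = -2 - 3 = -5$)
$X = -159$ ($X = -8 - 151 = -159$)
$L{\left(F,k \right)} = \sqrt{-3 + k}$
$c{\left(v \right)} = \frac{v + 2 i}{190 + v}$ ($c{\left(v \right)} = \frac{v + \sqrt{-3 - 1}}{v + 190} = \frac{v + \sqrt{-4}}{190 + v} = \frac{v + 2 i}{190 + v}$)
$c{\left(X \right)} + G{\left(Z{\left(-4,6 \right)} \right)} = \frac{-159 + 2 i}{190 - 159} + 1 = \frac{-159 + 2 i}{31} + 1 = \left(- \frac{159}{31} + \frac{2 i}{31}\right) + 1 = - \frac{128}{31} + \frac{2 i}{31}$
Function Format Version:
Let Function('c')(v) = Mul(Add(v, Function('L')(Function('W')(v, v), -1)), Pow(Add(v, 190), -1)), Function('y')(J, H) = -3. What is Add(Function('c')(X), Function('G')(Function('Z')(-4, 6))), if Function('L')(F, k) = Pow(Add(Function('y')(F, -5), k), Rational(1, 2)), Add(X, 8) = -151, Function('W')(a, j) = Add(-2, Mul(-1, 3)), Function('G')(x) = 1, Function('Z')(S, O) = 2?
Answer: Add(Rational(-128, 31), Mul(Rational(2, 31), I)) ≈ Add(-4.1290, Mul(0.064516, I))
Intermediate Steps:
Function('W')(a, j) = -5 (Function('W')(a, j) = Add(-2, -3) = -5)
X = -159 (X = Add(-8, -151) = -159)
Function('L')(F, k) = Pow(Add(-3, k), Rational(1, 2))
Function('c')(v) = Mul(Pow(Add(190, v), -1), Add(v, Mul(2, I))) (Function('c')(v) = Mul(Add(v, Pow(Add(-3, -1), Rational(1, 2))), Pow(Add(v, 190), -1)) = Mul(Add(v, Pow(-4, Rational(1, 2))), Pow(Add(190, v), -1)) = Mul(Add(v, Mul(2, I)), Pow(Add(190, v), -1)) = Mul(Pow(Add(190, v), -1), Add(v, Mul(2, I))))
Add(Function('c')(X), Function('G')(Function('Z')(-4, 6))) = Add(Mul(Pow(Add(190, -159), -1), Add(-159, Mul(2, I))), 1) = Add(Mul(Pow(31, -1), Add(-159, Mul(2, I))), 1) = Add(Mul(Rational(1, 31), Add(-159, Mul(2, I))), 1) = Add(Add(Rational(-159, 31), Mul(Rational(2, 31), I)), 1) = Add(Rational(-128, 31), Mul(Rational(2, 31), I))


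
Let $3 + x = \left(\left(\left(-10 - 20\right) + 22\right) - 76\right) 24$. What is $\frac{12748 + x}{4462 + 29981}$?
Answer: $\frac{10729}{34443} \approx 0.3115$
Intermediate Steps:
$x = -2019$ ($x = -3 + \left(\left(\left(-10 - 20\right) + 22\right) - 76\right) 24 = -3 + \left(\left(-30 + 22\right) - 76\right) 24 = -3 + \left(-8 - 76\right) 24 = -3 - 2016 = -2019$)
$\frac{12748 + x}{4462 + 29981} = \frac{12748 - 2019}{4462 + 29981} = \frac{10729}{34443}$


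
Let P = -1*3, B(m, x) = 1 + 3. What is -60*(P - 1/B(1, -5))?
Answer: 195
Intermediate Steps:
B(m, x) = 4
P = -3
-60*(P - 1/B(1, -5)) = -60*(-3 - 1/4) = -60*(-3 - 1*¼) = -60*(-3 - ¼) = -60*(-13/4) = 195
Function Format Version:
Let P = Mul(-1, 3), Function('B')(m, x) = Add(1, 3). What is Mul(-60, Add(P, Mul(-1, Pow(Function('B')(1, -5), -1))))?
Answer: 195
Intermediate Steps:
Function('B')(m, x) = 4
P = -3
Mul(-60, Add(P, Mul(-1, Pow(Function('B')(1, -5), -1)))) = Mul(-60, Add(-3, Mul(-1, Pow(4, -1)))) = Mul(-60, Add(-3, Mul(-1, Rational(1, 4)))) = Mul(-60, Add(-3, Rational(-1, 4))) = Mul(-60, Rational(-13, 4)) = 195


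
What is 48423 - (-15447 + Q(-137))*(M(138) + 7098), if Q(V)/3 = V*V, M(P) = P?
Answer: -295614537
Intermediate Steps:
Q(V) = 3*V² (Q(V) = 3*(V*V) = 3*V²)
48423 - (-15447 + Q(-137))*(M(138) + 7098) = 48423 - (-15447 + 3*(-137)²)*(138 + 7098) = 48423 - (-15447 + 3*18769)*7236 = 48423 - (-15447 + 56307)*7236 = 48423 - 40860*7236 = 48423 - 1*295662960 = 48423 - 295662960 = -295614537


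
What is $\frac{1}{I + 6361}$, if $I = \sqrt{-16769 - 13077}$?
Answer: $\frac{6361}{40492167} - \frac{i \sqrt{29846}}{40492167} \approx 0.00015709 - 4.2665 \cdot 10^{-6} i$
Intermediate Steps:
$I = i \sqrt{29846}$ ($I = \sqrt{-29846} = i \sqrt{29846} \approx 172.76 i$)
$\frac{1}{I + 6361} = \frac{1}{i \sqrt{29846} + 6361} = \frac{1}{6361 + i \sqrt{29846}}$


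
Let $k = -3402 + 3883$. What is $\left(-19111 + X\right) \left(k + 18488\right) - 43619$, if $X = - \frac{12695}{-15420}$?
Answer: $- \frac{372695808887}{1028} \approx -3.6254 \cdot 10^{8}$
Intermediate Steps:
$k = 481$
$X = \frac{2539}{3084}$ ($X = \left(-12695\right) \left(- \frac{1}{15420}\right) = \frac{2539}{3084} \approx 0.82328$)
$\left(-19111 + X\right) \left(k + 18488\right) - 43619 = \left(-19111 + \frac{2539}{3084}\right) \left(481 + 18488\right) - 43619 = \left(- \frac{58935785}{3084}\right) 18969 - 43619 = - \frac{372650968555}{1028} - 43619 = - \frac{372695808887}{1028}$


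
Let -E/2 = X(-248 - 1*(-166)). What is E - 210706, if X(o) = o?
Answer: -210542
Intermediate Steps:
E = 164 (E = -2*(-248 - 1*(-166)) = -2*(-248 + 166) = -2*(-82) = 164)
E - 210706 = 164 - 210706 = -210542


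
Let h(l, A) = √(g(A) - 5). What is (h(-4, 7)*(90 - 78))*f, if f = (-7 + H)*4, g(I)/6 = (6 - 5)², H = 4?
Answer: -144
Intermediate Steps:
g(I) = 6 (g(I) = 6*(6 - 5)² = 6*1² = 6*1 = 6)
h(l, A) = 1 (h(l, A) = √(6 - 5) = √1 = 1)
f = -12 (f = (-7 + 4)*4 = -3*4 = -12)
(h(-4, 7)*(90 - 78))*f = (1*(90 - 78))*(-12) = (1*12)*(-12) = 12*(-12) = -144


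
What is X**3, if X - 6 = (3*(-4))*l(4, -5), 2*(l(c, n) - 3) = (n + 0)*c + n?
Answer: 1728000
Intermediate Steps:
l(c, n) = 3 + n/2 + c*n/2 (l(c, n) = 3 + ((n + 0)*c + n)/2 = 3 + (n*c + n)/2 = 3 + (c*n + n)/2 = 3 + (n + c*n)/2 = 3 + (n/2 + c*n/2) = 3 + n/2 + c*n/2)
X = 120 (X = 6 + (3*(-4))*(3 + (1/2)*(-5) + (1/2)*4*(-5)) = 6 - 12*(3 - 5/2 - 10) = 6 - 12*(-19/2) = 6 + 114 = 120)
X**3 = 120**3 = 1728000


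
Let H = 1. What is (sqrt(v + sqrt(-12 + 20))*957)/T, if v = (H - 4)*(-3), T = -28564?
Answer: -957*sqrt(9 + 2*sqrt(2))/28564 ≈ -0.11523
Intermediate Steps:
v = 9 (v = (1 - 4)*(-3) = -3*(-3) = 9)
(sqrt(v + sqrt(-12 + 20))*957)/T = (sqrt(9 + sqrt(-12 + 20))*957)/(-28564) = (sqrt(9 + sqrt(8))*957)*(-1/28564) = (sqrt(9 + 2*sqrt(2))*957)*(-1/28564) = (957*sqrt(9 + 2*sqrt(2)))*(-1/28564) = -957*sqrt(9 + 2*sqrt(2))/28564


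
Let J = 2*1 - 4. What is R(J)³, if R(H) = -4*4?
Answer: -4096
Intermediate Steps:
J = -2 (J = 2 - 4 = -2)
R(H) = -16
R(J)³ = (-16)³ = -4096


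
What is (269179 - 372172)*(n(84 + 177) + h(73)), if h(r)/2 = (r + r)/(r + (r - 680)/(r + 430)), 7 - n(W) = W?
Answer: 232392684249/9028 ≈ 2.5741e+7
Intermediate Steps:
n(W) = 7 - W
h(r) = 4*r/(r + (-680 + r)/(430 + r)) (h(r) = 2*((r + r)/(r + (r - 680)/(r + 430))) = 2*((2*r)/(r + (-680 + r)/(430 + r))) = 2*(2*r/(r + (-680 + r)/(430 + r))) = 4*r/(r + (-680 + r)/(430 + r)))
(269179 - 372172)*(n(84 + 177) + h(73)) = (269179 - 372172)*((7 - (84 + 177)) + 4*73*(430 + 73)/(-680 + 73**2 + 431*73)) = -102993*((7 - 1*261) + 4*73*503/(-680 + 5329 + 31463)) = -102993*((7 - 261) + 4*73*503/36112) = -102993*(-254 + 4*73*(1/36112)*503) = -102993*(-254 + 36719/9028) = -102993*(-2256393/9028) = 232392684249/9028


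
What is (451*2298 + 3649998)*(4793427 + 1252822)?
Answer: 28335117128604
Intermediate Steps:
(451*2298 + 3649998)*(4793427 + 1252822) = (1036398 + 3649998)*6046249 = 4686396*6046249 = 28335117128604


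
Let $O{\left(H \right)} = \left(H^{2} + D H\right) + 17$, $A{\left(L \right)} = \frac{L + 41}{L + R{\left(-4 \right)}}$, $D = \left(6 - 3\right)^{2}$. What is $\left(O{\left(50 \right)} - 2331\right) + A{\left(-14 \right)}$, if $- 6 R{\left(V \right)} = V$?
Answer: $\frac{25359}{40} \approx 633.97$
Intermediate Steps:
$R{\left(V \right)} = - \frac{V}{6}$
$D = 9$ ($D = 3^{2} = 9$)
$A{\left(L \right)} = \frac{41 + L}{\frac{2}{3} + L}$ ($A{\left(L \right)} = \frac{L + 41}{L - - \frac{2}{3}} = \frac{41 + L}{L + \frac{2}{3}} = \frac{41 + L}{\frac{2}{3} + L}$)
$O{\left(H \right)} = 17 + H^{2} + 9 H$ ($O{\left(H \right)} = \left(H^{2} + 9 H\right) + 17 = 17 + H^{2} + 9 H$)
$\left(O{\left(50 \right)} - 2331\right) + A{\left(-14 \right)} = \left(\left(17 + 50^{2} + 9 \cdot 50\right) - 2331\right) + \frac{3 \left(41 - 14\right)}{2 + 3 \left(-14\right)} = \left(\left(17 + 2500 + 450\right) - 2331\right) + 3 \frac{1}{2 - 42} \cdot 27 = \left(2967 - 2331\right) + 3 \frac{1}{-40} \cdot 27 = 636 + 3 \left(- \frac{1}{40}\right) 27 = 636 - \frac{81}{40} = \frac{25359}{40}$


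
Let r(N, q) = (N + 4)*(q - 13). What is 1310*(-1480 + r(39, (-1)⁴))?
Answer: -2614760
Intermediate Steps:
r(N, q) = (-13 + q)*(4 + N) (r(N, q) = (4 + N)*(-13 + q) = (-13 + q)*(4 + N))
1310*(-1480 + r(39, (-1)⁴)) = 1310*(-1480 + (-52 - 13*39 + 4*(-1)⁴ + 39*(-1)⁴)) = 1310*(-1480 + (-52 - 507 + 4*1 + 39*1)) = 1310*(-1480 + (-52 - 507 + 4 + 39)) = 1310*(-1480 - 516) = 1310*(-1996) = -2614760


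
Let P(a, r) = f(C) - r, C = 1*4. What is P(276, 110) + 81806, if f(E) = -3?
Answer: 81693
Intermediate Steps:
C = 4
P(a, r) = -3 - r
P(276, 110) + 81806 = (-3 - 1*110) + 81806 = (-3 - 110) + 81806 = -113 + 81806 = 81693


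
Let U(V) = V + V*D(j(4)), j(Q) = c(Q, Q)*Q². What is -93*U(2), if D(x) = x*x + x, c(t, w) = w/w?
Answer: -50778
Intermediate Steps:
c(t, w) = 1
j(Q) = Q² (j(Q) = 1*Q² = Q²)
D(x) = x + x² (D(x) = x² + x = x + x²)
U(V) = 273*V (U(V) = V + V*(4²*(1 + 4²)) = V + V*(16*(1 + 16)) = V + V*(16*17) = V + V*272 = V + 272*V = 273*V)
-93*U(2) = -25389*2 = -93*546 = -50778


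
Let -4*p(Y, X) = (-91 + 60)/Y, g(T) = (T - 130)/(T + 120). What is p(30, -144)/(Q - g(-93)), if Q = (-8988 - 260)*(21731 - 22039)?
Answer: 279/3076263640 ≈ 9.0694e-8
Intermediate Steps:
g(T) = (-130 + T)/(120 + T)
Q = 2848384 (Q = -9248*(-308) = 2848384)
p(Y, X) = 31/(4*Y) (p(Y, X) = -(-91 + 60)/(4*Y) = -(-31)/(4*Y) = 31/(4*Y))
p(30, -144)/(Q - g(-93)) = ((31/4)/30)/(2848384 - (-130 - 93)/(120 - 93)) = ((31/4)*(1/30))/(2848384 - (-223)/27) = 31/(120*(2848384 - (-223)/27)) = 31/(120*(2848384 - 1*(-223/27))) = 31/(120*(2848384 + 223/27)) = 31/(120*(76906591/27)) = (31/120)*(27/76906591) = 279/3076263640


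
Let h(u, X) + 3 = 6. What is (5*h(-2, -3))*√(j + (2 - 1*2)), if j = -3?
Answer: 15*I*√3 ≈ 25.981*I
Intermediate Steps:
h(u, X) = 3 (h(u, X) = -3 + 6 = 3)
(5*h(-2, -3))*√(j + (2 - 1*2)) = (5*3)*√(-3 + (2 - 1*2)) = 15*√(-3 + (2 - 2)) = 15*√(-3 + 0) = 15*√(-3) = 15*(I*√3) = 15*I*√3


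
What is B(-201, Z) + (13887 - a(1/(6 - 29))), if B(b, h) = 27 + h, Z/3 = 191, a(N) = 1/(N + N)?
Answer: 28997/2 ≈ 14499.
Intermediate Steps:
a(N) = 1/(2*N)
Z = 573 (Z = 3*191 = 573)
B(-201, Z) + (13887 - a(1/(6 - 29))) = (27 + 573) + (13887 - 1/(2*(1/(6 - 29)))) = 600 + (13887 - 1/(2*(1/(-23)))) = 600 + (13887 - 1/(2*(-1/23))) = 600 + (13887 - (-23)/2) = 600 + (13887 - 1*(-23/2)) = 600 + (13887 + 23/2) = 600 + 27797/2 = 28997/2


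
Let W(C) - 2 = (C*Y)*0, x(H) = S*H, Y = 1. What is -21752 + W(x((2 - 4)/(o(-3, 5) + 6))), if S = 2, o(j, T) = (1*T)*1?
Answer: -21750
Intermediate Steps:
o(j, T) = T (o(j, T) = T*1 = T)
x(H) = 2*H
W(C) = 2 (W(C) = 2 + (C*1)*0 = 2 + C*0 = 2 + 0 = 2)
-21752 + W(x((2 - 4)/(o(-3, 5) + 6))) = -21752 + 2 = -21750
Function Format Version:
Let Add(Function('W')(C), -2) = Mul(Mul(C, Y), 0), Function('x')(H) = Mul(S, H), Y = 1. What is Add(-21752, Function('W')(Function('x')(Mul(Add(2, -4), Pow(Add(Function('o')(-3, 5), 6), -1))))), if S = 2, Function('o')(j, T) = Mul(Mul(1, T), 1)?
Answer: -21750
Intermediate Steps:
Function('o')(j, T) = T (Function('o')(j, T) = Mul(T, 1) = T)
Function('x')(H) = Mul(2, H)
Function('W')(C) = 2 (Function('W')(C) = Add(2, Mul(Mul(C, 1), 0)) = Add(2, Mul(C, 0)) = Add(2, 0) = 2)
Add(-21752, Function('W')(Function('x')(Mul(Add(2, -4), Pow(Add(Function('o')(-3, 5), 6), -1))))) = Add(-21752, 2) = -21750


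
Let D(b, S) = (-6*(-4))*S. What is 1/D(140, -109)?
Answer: -1/2616 ≈ -0.00038226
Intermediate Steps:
D(b, S) = 24*S
1/D(140, -109) = 1/(24*(-109)) = 1/(-2616) = -1/2616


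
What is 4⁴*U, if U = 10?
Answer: 2560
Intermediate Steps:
4⁴*U = 4⁴*10 = 256*10 = 2560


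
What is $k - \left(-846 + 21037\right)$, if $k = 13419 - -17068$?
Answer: $10296$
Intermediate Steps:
$k = 30487$ ($k = 13419 + 17068 = 30487$)
$k - \left(-846 + 21037\right) = 30487 - \left(-846 + 21037\right) = 30487 - 20191 = 10296$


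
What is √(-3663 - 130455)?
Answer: 3*I*√14902 ≈ 366.22*I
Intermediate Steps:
√(-3663 - 130455) = √(-134118) = 3*I*√14902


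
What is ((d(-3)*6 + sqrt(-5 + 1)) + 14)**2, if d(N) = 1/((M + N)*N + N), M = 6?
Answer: 713/4 + 54*I ≈ 178.25 + 54.0*I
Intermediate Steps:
d(N) = 1/(N + N*(6 + N)) (d(N) = 1/((6 + N)*N + N) = 1/(N*(6 + N) + N) = 1/(N + N*(6 + N)))
((d(-3)*6 + sqrt(-5 + 1)) + 14)**2 = (((1/((-3)*(7 - 3)))*6 + sqrt(-5 + 1)) + 14)**2 = ((-1/3/4*6 + sqrt(-4)) + 14)**2 = ((-1/3*1/4*6 + 2*I) + 14)**2 = ((-1/12*6 + 2*I) + 14)**2 = ((-1/2 + 2*I) + 14)**2 = (27/2 + 2*I)**2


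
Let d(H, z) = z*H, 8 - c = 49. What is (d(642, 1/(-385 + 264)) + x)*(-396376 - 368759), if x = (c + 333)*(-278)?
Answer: 7515873666630/121 ≈ 6.2115e+10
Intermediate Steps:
c = -41 (c = 8 - 1*49 = 8 - 49 = -41)
d(H, z) = H*z
x = -81176 (x = (-41 + 333)*(-278) = 292*(-278) = -81176)
(d(642, 1/(-385 + 264)) + x)*(-396376 - 368759) = (642/(-385 + 264) - 81176)*(-396376 - 368759) = (642/(-121) - 81176)*(-765135) = (642*(-1/121) - 81176)*(-765135) = (-642/121 - 81176)*(-765135) = -9822938/121*(-765135) = 7515873666630/121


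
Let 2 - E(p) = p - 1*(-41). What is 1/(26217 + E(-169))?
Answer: 1/26347 ≈ 3.7955e-5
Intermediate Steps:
E(p) = -39 - p (E(p) = 2 - (p - 1*(-41)) = 2 - (p + 41) = 2 - (41 + p) = 2 + (-41 - p) = -39 - p)
1/(26217 + E(-169)) = 1/(26217 + (-39 - 1*(-169))) = 1/(26217 + (-39 + 169)) = 1/(26217 + 130) = 1/26347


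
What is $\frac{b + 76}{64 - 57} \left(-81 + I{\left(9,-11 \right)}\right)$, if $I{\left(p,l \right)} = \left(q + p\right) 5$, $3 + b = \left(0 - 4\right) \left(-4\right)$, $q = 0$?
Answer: $- \frac{3204}{7} \approx -457.71$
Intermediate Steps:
$b = 13$ ($b = -3 + \left(0 - 4\right) \left(-4\right) = -3 - -16 = -3 + 16 = 13$)
$I{\left(p,l \right)} = 5 p$ ($I{\left(p,l \right)} = \left(0 + p\right) 5 = p 5 = 5 p$)
$\frac{b + 76}{64 - 57} \left(-81 + I{\left(9,-11 \right)}\right) = \frac{13 + 76}{64 - 57} \left(-81 + 5 \cdot 9\right) = \frac{89}{7} \left(-81 + 45\right) = 89 \cdot \frac{1}{7} \left(-36\right) = \frac{89}{7} \left(-36\right) = - \frac{3204}{7}$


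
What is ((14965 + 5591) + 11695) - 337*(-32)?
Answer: 43035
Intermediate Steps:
((14965 + 5591) + 11695) - 337*(-32) = (20556 + 11695) + 10784 = 32251 + 10784 = 43035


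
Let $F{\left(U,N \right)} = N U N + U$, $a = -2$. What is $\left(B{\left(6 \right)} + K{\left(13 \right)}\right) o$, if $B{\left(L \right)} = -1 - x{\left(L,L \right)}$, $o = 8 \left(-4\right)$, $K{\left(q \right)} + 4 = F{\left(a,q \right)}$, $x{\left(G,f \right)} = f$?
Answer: $11232$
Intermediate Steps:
$F{\left(U,N \right)} = U + U N^{2}$ ($F{\left(U,N \right)} = U N^{2} + U = U + U N^{2}$)
$K{\left(q \right)} = -6 - 2 q^{2}$ ($K{\left(q \right)} = -4 - 2 \left(1 + q^{2}\right) = -4 - \left(2 + 2 q^{2}\right) = -6 - 2 q^{2}$)
$o = -32$
$B{\left(L \right)} = -1 - L$
$\left(B{\left(6 \right)} + K{\left(13 \right)}\right) o = \left(\left(-1 - 6\right) - \left(6 + 2 \cdot 13^{2}\right)\right) \left(-32\right) = \left(\left(-1 - 6\right) - 344\right) \left(-32\right) = \left(-7 - 344\right) \left(-32\right) = \left(-351\right) \left(-32\right) = 11232$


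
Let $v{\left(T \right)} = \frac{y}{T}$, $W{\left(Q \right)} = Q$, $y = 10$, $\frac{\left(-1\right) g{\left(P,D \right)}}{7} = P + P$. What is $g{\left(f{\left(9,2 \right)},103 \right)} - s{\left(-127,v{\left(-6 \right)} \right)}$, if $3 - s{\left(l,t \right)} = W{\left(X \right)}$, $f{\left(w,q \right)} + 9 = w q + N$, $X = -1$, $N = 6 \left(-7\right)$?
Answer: $458$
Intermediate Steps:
$N = -42$
$f{\left(w,q \right)} = -51 + q w$ ($f{\left(w,q \right)} = -9 + \left(w q - 42\right) = -9 + \left(q w - 42\right) = -9 + \left(-42 + q w\right) = -51 + q w$)
$g{\left(P,D \right)} = - 14 P$ ($g{\left(P,D \right)} = - 7 \left(P + P\right) = - 7 \cdot 2 P = - 14 P$)
$v{\left(T \right)} = \frac{10}{T}$
$s{\left(l,t \right)} = 4$ ($s{\left(l,t \right)} = 3 - -1 = 3 + 1 = 4$)
$g{\left(f{\left(9,2 \right)},103 \right)} - s{\left(-127,v{\left(-6 \right)} \right)} = - 14 \left(-51 + 2 \cdot 9\right) - 4 = - 14 \left(-51 + 18\right) - 4 = \left(-14\right) \left(-33\right) - 4 = 462 - 4 = 458$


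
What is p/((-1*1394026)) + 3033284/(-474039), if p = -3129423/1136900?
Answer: -4807353746548920103/751289317413816600 ≈ -6.3988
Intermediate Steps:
p = -3129423/1136900 (p = -3129423*1/1136900 = -3129423/1136900 ≈ -2.7526)
p/((-1*1394026)) + 3033284/(-474039) = -3129423/(1136900*((-1*1394026))) + 3033284/(-474039) = -3129423/1136900/(-1394026) + 3033284*(-1/474039) = -3129423/1136900*(-1/1394026) - 3033284/474039 = 3129423/1584868159400 - 3033284/474039 = -4807353746548920103/751289317413816600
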